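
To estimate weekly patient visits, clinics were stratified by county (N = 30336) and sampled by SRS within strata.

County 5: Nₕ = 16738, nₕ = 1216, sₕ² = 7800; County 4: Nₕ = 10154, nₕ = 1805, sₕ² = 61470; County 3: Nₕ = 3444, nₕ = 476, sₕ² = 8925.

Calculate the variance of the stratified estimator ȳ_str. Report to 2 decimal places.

Var(ȳ_str) = Σₕ Wₕ²(1 − fₕ)sₕ²/nₕ with Wₕ = Nₕ/N, N = 30336.
County 5: Wₕ = 0.55175369; term = 0.55175369²·(1 − 0.07264906)·7800/1216 = 1.8109049.
County 4: Wₕ = 0.33471783; term = 0.33471783²·(1 − 0.17776246)·61470/1805 = 3.1371913.
County 3: Wₕ = 0.11352848; term = 0.11352848²·(1 − 0.13821138)·8925/476 = 0.20826279.
Sum = 5.156359.

5.16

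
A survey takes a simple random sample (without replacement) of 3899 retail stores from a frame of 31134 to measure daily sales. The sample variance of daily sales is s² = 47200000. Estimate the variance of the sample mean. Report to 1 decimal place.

10589.6

Under SRS without replacement, Var(ȳ) = (1 − f)·s²/n with f = n/N = 3899/31134 = 0.12523286.
Var(ȳ) = (1 − 0.12523286)·47200000/3899 = 0.87476714·12105.668 = 10589.641.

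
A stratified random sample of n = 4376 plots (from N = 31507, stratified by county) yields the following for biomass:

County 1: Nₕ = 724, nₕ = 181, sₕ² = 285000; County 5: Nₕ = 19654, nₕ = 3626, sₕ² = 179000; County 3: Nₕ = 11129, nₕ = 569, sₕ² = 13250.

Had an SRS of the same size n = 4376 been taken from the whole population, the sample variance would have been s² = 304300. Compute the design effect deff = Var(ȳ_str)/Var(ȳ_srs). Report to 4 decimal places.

0.3181

Var(ȳ_str) = Σ Wₕ²(1−fₕ)sₕ²/nₕ with Wₕ = Nₕ/31507:
  County 1: (724/31507)²·(1−181/724)·285000/181 = 0.6235777
  County 5: (19654/31507)²·(1−3626/19654)·179000/3626 = 15.665397
  County 3: (11129/31507)²·(1−569/11129)·13250/569 = 2.7568273
  → Var(ȳ_str) = 19.045802.
Var(ȳ_srs) = (1 − 4376/31507)·304300/4376 = 59.88022.
deff = 19.045802 / 59.88022 = 0.3181.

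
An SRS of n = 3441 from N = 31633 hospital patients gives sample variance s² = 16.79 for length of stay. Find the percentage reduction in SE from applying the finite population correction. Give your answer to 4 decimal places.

f = n/N = 3441/31633 = 0.10877881.
SE_no-fpc = √(s²/n) = 0.06985267; SE_fpc = √((1−f)s²/n) = 0.065944073.
Ratio = √(1−f) = 0.94404512. Reduction = 100·(1 − 0.94404512) = 5.5955%.

5.5955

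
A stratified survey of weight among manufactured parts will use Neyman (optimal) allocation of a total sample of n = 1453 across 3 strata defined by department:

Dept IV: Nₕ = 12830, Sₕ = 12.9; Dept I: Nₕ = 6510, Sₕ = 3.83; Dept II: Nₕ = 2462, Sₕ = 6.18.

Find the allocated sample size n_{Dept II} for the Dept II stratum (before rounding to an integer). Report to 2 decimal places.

Neyman allocation: nₕ = n·NₕSₕ / Σⱼ NⱼSⱼ.
Σ NⱼSⱼ = 12830·12.9 + 6510·3.83 + 2462·6.18 = 205655.46.
n_{Dept II} = 1453·2462·6.18 / 205655.46 = 107.50.

107.50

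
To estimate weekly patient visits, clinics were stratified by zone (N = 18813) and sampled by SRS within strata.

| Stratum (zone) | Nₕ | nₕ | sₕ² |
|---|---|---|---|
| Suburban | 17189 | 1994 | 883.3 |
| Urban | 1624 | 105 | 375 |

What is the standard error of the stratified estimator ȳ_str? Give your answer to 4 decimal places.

0.5931

Var(ȳ_str) = Σₕ Wₕ²(1 − fₕ)sₕ²/nₕ with Wₕ = Nₕ/N, N = 18813.
Suburban: Wₕ = 0.91367671; term = 0.91367671²·(1 − 0.11600442)·883.3/1994 = 0.32690253.
Urban: Wₕ = 0.08632329; term = 0.08632329²·(1 − 0.06465517)·375/105 = 0.024892565.
Sum = 0.3517951.
SE = √(0.3517951) = 0.5931.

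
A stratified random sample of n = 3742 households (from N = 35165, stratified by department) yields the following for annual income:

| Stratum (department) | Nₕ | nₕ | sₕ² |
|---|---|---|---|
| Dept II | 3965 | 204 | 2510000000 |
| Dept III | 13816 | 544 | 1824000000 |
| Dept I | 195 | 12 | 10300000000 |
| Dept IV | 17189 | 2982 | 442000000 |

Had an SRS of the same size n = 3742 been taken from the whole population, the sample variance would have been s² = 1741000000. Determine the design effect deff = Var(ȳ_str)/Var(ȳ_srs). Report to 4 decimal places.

1.6828

Var(ȳ_str) = Σ Wₕ²(1−fₕ)sₕ²/nₕ with Wₕ = Nₕ/35165:
  Dept II: (3965/35165)²·(1−204/3965)·2510000000/204 = 148377.77
  Dept III: (13816/35165)²·(1−544/13816)·1824000000/544 = 497191.15
  Dept I: (195/35165)²·(1−12/195)·10300000000/12 = 24769.682
  Dept IV: (17189/35165)²·(1−2982/17189)·442000000/2982 = 29271.594
  → Var(ȳ_str) = 699610.2.
Var(ȳ_srs) = (1 − 3742/35165)·1741000000/3742 = 415749.76.
deff = 699610.2 / 415749.76 = 1.6828.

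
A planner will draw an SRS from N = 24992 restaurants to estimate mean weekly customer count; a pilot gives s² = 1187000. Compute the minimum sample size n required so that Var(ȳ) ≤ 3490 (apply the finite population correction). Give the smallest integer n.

Without fpc, n₀ = s²/D = 1187000/3490 = 340.1146.
With fpc, (1 − n/N)·s²/n ≤ D requires n ≥ n₀/(1 + n₀/N) = 340.1146/(1 + 340.1146/24992) = 335.5481.
Rounding up, n = 336.

336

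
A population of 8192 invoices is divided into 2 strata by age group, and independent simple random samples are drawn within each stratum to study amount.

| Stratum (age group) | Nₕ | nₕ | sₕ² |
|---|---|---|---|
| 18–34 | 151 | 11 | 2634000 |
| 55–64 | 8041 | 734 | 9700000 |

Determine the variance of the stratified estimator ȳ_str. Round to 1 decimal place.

11645.7

Var(ȳ_str) = Σₕ Wₕ²(1 − fₕ)sₕ²/nₕ with Wₕ = Nₕ/N, N = 8192.
18–34: Wₕ = 0.01843262; term = 0.01843262²·(1 − 0.07284768)·2634000/11 = 75.430707.
55–64: Wₕ = 0.98156738; term = 0.98156738²·(1 − 0.09128218)·9700000/734 = 11570.309.
Sum = 11645.74.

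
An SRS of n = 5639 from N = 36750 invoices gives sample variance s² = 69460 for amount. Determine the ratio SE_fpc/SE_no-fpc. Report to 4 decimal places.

0.9201

f = n/N = 5639/36750 = 0.15344218.
SE_no-fpc = √(s²/n) = 3.5096705; SE_fpc = √((1−f)s²/n) = 3.2291979.
Ratio = √(1−f) = 0.92008577.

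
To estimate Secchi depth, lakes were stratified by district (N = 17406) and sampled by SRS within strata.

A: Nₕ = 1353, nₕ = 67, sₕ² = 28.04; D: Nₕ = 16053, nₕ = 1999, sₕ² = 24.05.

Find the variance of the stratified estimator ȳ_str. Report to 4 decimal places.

Var(ȳ_str) = Σₕ Wₕ²(1 − fₕ)sₕ²/nₕ with Wₕ = Nₕ/N, N = 17406.
A: Wₕ = 0.07773182; term = 0.07773182²·(1 − 0.04951959)·28.04/67 = 0.0024034994.
D: Wₕ = 0.92226818; term = 0.92226818²·(1 − 0.12452501)·24.05/1999 = 0.0089590195.
Sum = 0.011362519.

0.0114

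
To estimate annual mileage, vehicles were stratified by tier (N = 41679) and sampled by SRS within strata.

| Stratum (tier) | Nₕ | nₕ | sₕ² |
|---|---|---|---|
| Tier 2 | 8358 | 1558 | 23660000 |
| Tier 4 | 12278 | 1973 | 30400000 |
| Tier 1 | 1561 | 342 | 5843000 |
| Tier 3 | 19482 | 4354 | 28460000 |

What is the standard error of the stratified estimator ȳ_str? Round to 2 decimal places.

Var(ȳ_str) = Σₕ Wₕ²(1 − fₕ)sₕ²/nₕ with Wₕ = Nₕ/N, N = 41679.
Tier 2: Wₕ = 0.20053264; term = 0.20053264²·(1 − 0.18640823)·23660000/1558 = 496.8485.
Tier 4: Wₕ = 0.29458480; term = 0.29458480²·(1 − 0.16069392)·30400000/1973 = 1122.2446.
Tier 1: Wₕ = 0.03745291; term = 0.03745291²·(1 − 0.21909033)·5843000/342 = 18.714654.
Tier 3: Wₕ = 0.46742964; term = 0.46742964²·(1 − 0.22348835)·28460000/4354 = 1108.9883.
Sum = 2746.7961.
SE = √(2746.7961) = 52.41.

52.41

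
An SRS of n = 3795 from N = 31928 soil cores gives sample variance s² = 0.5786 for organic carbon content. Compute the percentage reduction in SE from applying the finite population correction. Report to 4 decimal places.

f = n/N = 3795/31928 = 0.11886119.
SE_no-fpc = √(s²/n) = 0.012347622; SE_fpc = √((1−f)s²/n) = 0.011590589.
Ratio = √(1−f) = 0.93868994. Reduction = 100·(1 − 0.93868994) = 6.1310%.

6.1310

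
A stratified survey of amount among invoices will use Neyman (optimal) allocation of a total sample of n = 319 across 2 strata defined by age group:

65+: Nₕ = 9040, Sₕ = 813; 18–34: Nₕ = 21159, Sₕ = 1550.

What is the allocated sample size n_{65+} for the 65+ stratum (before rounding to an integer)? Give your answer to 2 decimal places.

58.40

Neyman allocation: nₕ = n·NₕSₕ / Σⱼ NⱼSⱼ.
Σ NⱼSⱼ = 9040·813 + 21159·1550 = 4.014597 × 10^7.
n_{65+} = 319·9040·813 / (4.014597 × 10^7) = 58.40.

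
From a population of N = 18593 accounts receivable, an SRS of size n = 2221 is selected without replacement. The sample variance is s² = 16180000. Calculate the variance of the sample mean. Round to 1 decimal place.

6414.8

Under SRS without replacement, Var(ȳ) = (1 − f)·s²/n with f = n/N = 2221/18593 = 0.11945356.
Var(ȳ) = (1 − 0.11945356)·16180000/2221 = 0.88054644·7285.0068 = 6414.7868.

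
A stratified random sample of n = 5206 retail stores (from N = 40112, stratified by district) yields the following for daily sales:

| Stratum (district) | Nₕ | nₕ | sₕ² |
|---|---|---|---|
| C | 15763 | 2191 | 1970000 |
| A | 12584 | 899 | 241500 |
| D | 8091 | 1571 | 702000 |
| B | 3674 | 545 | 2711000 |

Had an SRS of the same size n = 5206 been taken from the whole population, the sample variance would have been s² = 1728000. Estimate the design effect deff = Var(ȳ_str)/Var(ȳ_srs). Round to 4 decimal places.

0.6727

Var(ȳ_str) = Σ Wₕ²(1−fₕ)sₕ²/nₕ with Wₕ = Nₕ/40112:
  C: (15763/40112)²·(1−2191/15763)·1970000/2191 = 119.5523
  A: (12584/40112)²·(1−899/12584)·241500/899 = 24.550268
  D: (8091/40112)²·(1−1571/8091)·702000/1571 = 14.650825
  B: (3674/40112)²·(1−545/3674)·2711000/545 = 35.540955
  → Var(ȳ_str) = 194.29435.
Var(ȳ_srs) = (1 − 5206/40112)·1728000/5206 = 288.84532.
deff = 194.29435 / 288.84532 = 0.6727.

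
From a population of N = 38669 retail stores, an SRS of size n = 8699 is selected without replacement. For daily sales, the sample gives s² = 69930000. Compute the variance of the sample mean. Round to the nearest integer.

Under SRS without replacement, Var(ȳ) = (1 − f)·s²/n with f = n/N = 8699/38669 = 0.22496056.
Var(ȳ) = (1 − 0.22496056)·69930000/8699 = 0.77503944·8038.855 = 6230.4297.

6230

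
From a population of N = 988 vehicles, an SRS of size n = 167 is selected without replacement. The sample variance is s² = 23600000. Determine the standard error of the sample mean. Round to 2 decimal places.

Under SRS without replacement, Var(ȳ) = (1 − f)·s²/n with f = n/N = 167/988 = 0.16902834.
Var(ȳ) = (1 − 0.16902834)·23600000/167 = 0.83097166·141317.37 = 117430.73.
SE(ȳ) = √(117430.73) = 342.68.

342.68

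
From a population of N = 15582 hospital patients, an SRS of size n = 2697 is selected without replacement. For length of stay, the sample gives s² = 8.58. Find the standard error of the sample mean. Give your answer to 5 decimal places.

0.05129

Under SRS without replacement, Var(ȳ) = (1 − f)·s²/n with f = n/N = 2697/15582 = 0.17308433.
Var(ȳ) = (1 − 0.17308433)·8.58/2697 = 0.82691567·0.0031813126 = 0.0026306772.
SE(ȳ) = √(0.0026306772) = 0.05129.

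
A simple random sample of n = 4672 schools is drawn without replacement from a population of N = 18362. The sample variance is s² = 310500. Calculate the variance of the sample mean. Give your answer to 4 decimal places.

49.5498

Under SRS without replacement, Var(ȳ) = (1 − f)·s²/n with f = n/N = 4672/18362 = 0.25443851.
Var(ȳ) = (1 − 0.25443851)·310500/4672 = 0.74556149·66.45976 = 49.549838.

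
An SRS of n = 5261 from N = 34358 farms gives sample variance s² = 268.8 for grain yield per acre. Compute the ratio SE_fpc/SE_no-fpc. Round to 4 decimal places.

f = n/N = 5261/34358 = 0.15312300.
SE_no-fpc = √(s²/n) = 0.22603749; SE_fpc = √((1−f)s²/n) = 0.20801308.
Ratio = √(1−f) = 0.92025920.

0.9203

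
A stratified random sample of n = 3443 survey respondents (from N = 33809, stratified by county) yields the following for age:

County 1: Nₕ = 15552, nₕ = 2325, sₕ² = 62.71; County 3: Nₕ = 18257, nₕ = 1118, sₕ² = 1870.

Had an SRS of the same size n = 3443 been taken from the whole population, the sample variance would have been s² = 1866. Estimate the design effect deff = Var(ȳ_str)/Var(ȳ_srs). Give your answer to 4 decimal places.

0.9506

Var(ȳ_str) = Σ Wₕ²(1−fₕ)sₕ²/nₕ with Wₕ = Nₕ/33809:
  County 1: (15552/33809)²·(1−2325/15552)·62.71/2325 = 0.0048539667
  County 3: (18257/33809)²·(1−1118/18257)·1870/1118 = 0.45787828
  → Var(ȳ_str) = 0.46273225.
Var(ȳ_srs) = (1 − 3443/33809)·1866/3443 = 0.48677681.
deff = 0.46273225 / 0.48677681 = 0.9506.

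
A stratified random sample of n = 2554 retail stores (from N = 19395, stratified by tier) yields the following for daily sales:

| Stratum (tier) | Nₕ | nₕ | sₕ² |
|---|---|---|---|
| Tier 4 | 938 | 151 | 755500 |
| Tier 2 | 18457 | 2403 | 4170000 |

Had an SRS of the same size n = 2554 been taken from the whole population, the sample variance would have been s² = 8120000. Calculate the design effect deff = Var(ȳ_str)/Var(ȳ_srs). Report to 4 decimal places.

0.4987

Var(ȳ_str) = Σ Wₕ²(1−fₕ)sₕ²/nₕ with Wₕ = Nₕ/19395:
  Tier 4: (938/19395)²·(1−151/938)·755500/151 = 9.8187347
  Tier 2: (18457/19395)²·(1−2403/18457)·4170000/2403 = 1366.9326
  → Var(ȳ_str) = 1376.7513.
Var(ȳ_srs) = (1 − 2554/19395)·8120000/2554 = 2760.6619.
deff = 1376.7513 / 2760.6619 = 0.4987.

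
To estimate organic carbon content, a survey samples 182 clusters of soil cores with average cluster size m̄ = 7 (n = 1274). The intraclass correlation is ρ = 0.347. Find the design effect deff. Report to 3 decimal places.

3.082

deff = 1 + (7 − 1)·0.347 = 1 + 2.082 = 3.082.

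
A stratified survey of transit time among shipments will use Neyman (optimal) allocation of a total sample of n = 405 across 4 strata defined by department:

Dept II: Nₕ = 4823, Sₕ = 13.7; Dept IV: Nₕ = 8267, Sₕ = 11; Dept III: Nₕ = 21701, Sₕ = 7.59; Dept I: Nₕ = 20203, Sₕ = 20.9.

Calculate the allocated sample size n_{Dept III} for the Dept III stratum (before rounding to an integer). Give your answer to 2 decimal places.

Neyman allocation: nₕ = n·NₕSₕ / Σⱼ NⱼSⱼ.
Σ NⱼSⱼ = 4823·13.7 + 8267·11 + 21701·7.59 + 20203·20.9 = 743965.39.
n_{Dept III} = 405·21701·7.59 / 743965.39 = 89.67.

89.67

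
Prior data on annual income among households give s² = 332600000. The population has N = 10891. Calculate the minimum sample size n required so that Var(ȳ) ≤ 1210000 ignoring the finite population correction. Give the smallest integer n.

Without fpc, n₀ = s²/D = 332600000/1210000 = 274.8760.
Rounding up, n = 275.

275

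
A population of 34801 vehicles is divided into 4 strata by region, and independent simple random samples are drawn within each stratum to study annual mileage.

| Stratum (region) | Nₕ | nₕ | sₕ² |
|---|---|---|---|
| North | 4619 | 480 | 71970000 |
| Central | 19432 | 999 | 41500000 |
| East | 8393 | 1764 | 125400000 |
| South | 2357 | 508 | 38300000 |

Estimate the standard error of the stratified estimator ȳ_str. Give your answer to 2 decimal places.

Var(ȳ_str) = Σₕ Wₕ²(1 − fₕ)sₕ²/nₕ with Wₕ = Nₕ/N, N = 34801.
North: Wₕ = 0.13272607; term = 0.13272607²·(1 − 0.10391860)·71970000/480 = 2366.8471.
Central: Wₕ = 0.55837476; term = 0.55837476²·(1 − 0.05141005)·41500000/999 = 12286.062.
East: Wₕ = 0.24117123; term = 0.24117123²·(1 − 0.21017515)·125400000/1764 = 3265.7336.
South: Wₕ = 0.06772794; term = 0.06772794²·(1 − 0.21552821)·38300000/508 = 271.29895.
Sum = 18189.942.
SE = √(18189.942) = 134.87.

134.87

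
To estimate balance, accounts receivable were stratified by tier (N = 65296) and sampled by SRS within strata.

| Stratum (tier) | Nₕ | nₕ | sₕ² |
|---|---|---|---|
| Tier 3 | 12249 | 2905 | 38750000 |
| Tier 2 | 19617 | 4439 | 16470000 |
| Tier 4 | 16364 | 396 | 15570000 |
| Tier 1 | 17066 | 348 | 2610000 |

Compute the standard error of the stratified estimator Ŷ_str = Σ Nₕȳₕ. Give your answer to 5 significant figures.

Var(Ŷ_str) = Σₕ Nₕ²(1 − fₕ)sₕ²/nₕ.
Tier 3: 12249²·(1 − 2905/12249)·38750000/2905 = 1.5267187 × 10^12.
Tier 2: 19617²·(1 − 4439/19617)·16470000/4439 = 1.1047286 × 10^12.
Tier 4: 16364²·(1 − 396/16364)·15570000/396 = 1.0273855 × 10^13.
Tier 1: 17066²·(1 − 348/17066)·2610000/348 = 2.1398204 × 10^12.
Sum = 1.5045123 × 10^13.
SE = √(1.5045123 × 10^13) = 3.8788 × 10^6.

3.8788 × 10^6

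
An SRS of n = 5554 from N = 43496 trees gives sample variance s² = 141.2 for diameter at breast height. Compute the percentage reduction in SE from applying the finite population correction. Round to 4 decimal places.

f = n/N = 5554/43496 = 0.12768990.
SE_no-fpc = √(s²/n) = 0.15944629; SE_fpc = √((1−f)s²/n) = 0.14891891.
Ratio = √(1−f) = 0.93397543. Reduction = 100·(1 − 0.93397543) = 6.6025%.

6.6025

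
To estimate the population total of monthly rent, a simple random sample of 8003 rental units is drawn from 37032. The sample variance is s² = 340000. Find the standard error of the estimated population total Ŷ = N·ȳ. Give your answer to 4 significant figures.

213700

Var(Ŷ) = N²·Var(ȳ) = N²·(1 − n/N)·s²/n.
f = 8003/37032 = 0.21611039; Var(ȳ) = 0.78388961·340000/8003 = 33.30282.
Var(Ŷ) = 37032² · 33.30282 = 4.5670456 × 10^10.
SE(Ŷ) = √(4.5670456 × 10^10) = 213700.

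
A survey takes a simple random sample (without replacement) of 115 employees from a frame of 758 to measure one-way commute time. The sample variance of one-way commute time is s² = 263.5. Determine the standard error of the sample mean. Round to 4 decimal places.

Under SRS without replacement, Var(ȳ) = (1 − f)·s²/n with f = n/N = 115/758 = 0.15171504.
Var(ȳ) = (1 − 0.15171504)·263.5/115 = 0.84828496·2.2913043 = 1.943679.
SE(ȳ) = √(1.943679) = 1.3942.

1.3942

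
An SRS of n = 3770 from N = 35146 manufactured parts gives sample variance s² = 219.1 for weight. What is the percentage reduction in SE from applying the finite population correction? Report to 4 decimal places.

f = n/N = 3770/35146 = 0.10726683.
SE_no-fpc = √(s²/n) = 0.24107408; SE_fpc = √((1−f)s²/n) = 0.22777778.
Ratio = √(1−f) = 0.94484558. Reduction = 100·(1 − 0.94484558) = 5.5154%.

5.5154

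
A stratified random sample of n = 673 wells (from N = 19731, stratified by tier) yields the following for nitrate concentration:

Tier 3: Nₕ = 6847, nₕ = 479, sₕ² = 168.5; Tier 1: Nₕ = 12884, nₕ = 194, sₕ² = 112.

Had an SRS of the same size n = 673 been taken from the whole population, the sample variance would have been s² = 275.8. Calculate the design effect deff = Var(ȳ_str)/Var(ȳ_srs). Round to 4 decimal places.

0.7121

Var(ȳ_str) = Σ Wₕ²(1−fₕ)sₕ²/nₕ with Wₕ = Nₕ/19731:
  Tier 3: (6847/19731)²·(1−479/6847)·168.5/479 = 0.039397583
  Tier 1: (12884/19731)²·(1−194/12884)·112/194 = 0.24245461
  → Var(ȳ_str) = 0.28185219.
Var(ȳ_srs) = (1 − 673/19731)·275.8/673 = 0.39582883.
deff = 0.28185219 / 0.39582883 = 0.7121.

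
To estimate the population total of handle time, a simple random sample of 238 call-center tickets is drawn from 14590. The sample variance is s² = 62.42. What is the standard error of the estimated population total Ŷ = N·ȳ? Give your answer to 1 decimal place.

Var(Ŷ) = N²·Var(ȳ) = N²·(1 − n/N)·s²/n.
f = 238/14590 = 0.01631254; Var(ȳ) = 0.98368746·62.42/238 = 0.25799063.
Var(Ŷ) = 14590² · 0.25799063 = 5.4917975 × 10^7.
SE(Ŷ) = √(5.4917975 × 10^7) = 7410.7.

7410.7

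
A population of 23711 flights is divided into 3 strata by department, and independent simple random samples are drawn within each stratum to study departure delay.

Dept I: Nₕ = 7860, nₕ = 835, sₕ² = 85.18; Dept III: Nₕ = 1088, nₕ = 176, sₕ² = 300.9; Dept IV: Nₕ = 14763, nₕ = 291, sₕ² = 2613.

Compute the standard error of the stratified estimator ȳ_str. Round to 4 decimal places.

1.8508

Var(ȳ_str) = Σₕ Wₕ²(1 − fₕ)sₕ²/nₕ with Wₕ = Nₕ/N, N = 23711.
Dept I: Wₕ = 0.33149171; term = 0.33149171²·(1 − 0.10623410)·85.18/835 = 0.010018906.
Dept III: Wₕ = 0.04588588; term = 0.04588588²·(1 − 0.16176471)·300.9/176 = 0.0030174044.
Dept IV: Wₕ = 0.62262241; term = 0.62262241²·(1 − 0.01971144)·2613/291 = 3.4123208.
Sum = 3.4253571.
SE = √(3.4253571) = 1.8508.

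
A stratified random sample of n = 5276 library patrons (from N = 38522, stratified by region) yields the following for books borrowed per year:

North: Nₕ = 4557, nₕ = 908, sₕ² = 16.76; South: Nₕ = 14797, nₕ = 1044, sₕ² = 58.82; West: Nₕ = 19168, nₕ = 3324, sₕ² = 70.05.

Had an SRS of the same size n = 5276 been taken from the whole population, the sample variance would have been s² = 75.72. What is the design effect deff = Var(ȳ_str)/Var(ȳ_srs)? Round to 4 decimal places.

0.9887

Var(ȳ_str) = Σ Wₕ²(1−fₕ)sₕ²/nₕ with Wₕ = Nₕ/38522:
  North: (4557/38522)²·(1−908/4557)·16.76/908 = 2.068347 × 10^-4
  South: (14797/38522)²·(1−1044/14797)·58.82/1044 = 0.0077264142
  West: (19168/38522)²·(1−3324/19168)·70.05/3324 = 0.004312917
  → Var(ȳ_str) = 0.012246166.
Var(ȳ_srs) = (1 − 5276/38522)·75.72/5276 = 0.012386152.
deff = 0.012246166 / 0.012386152 = 0.9887.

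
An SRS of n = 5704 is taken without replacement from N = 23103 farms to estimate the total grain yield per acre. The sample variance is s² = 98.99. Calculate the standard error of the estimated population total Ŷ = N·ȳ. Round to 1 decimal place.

2641.2

Var(Ŷ) = N²·Var(ȳ) = N²·(1 − n/N)·s²/n.
f = 5704/23103 = 0.24689434; Var(ȳ) = 0.75310566·98.99/5704 = 0.013069763.
Var(Ŷ) = 23103² · 0.013069763 = 6.9759678 × 10^6.
SE(Ŷ) = √(6.9759678 × 10^6) = 2641.2.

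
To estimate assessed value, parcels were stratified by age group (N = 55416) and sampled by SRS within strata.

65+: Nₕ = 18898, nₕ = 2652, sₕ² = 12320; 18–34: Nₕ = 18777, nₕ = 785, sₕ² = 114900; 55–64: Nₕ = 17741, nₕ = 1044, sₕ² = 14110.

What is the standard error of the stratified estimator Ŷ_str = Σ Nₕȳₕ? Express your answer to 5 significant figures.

234260

Var(Ŷ_str) = Σₕ Nₕ²(1 − fₕ)sₕ²/nₕ.
65+: 18898²·(1 − 2652/18898)·12320/2652 = 1.4262626 × 10^9.
18–34: 18777²·(1 − 785/18777)·114900/785 = 4.944883 × 10^10.
55–64: 17741²·(1 − 1044/17741)·14110/1044 = 4.0035297 × 10^9.
Sum = 5.4878622 × 10^10.
SE = √(5.4878622 × 10^10) = 234260.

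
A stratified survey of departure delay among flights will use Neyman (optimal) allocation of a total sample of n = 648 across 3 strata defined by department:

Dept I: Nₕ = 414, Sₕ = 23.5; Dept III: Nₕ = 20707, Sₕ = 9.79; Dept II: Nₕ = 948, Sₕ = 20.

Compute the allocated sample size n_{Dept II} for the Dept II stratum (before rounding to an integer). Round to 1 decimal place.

Neyman allocation: nₕ = n·NₕSₕ / Σⱼ NⱼSⱼ.
Σ NⱼSⱼ = 414·23.5 + 20707·9.79 + 948·20 = 231410.53.
n_{Dept II} = 648·948·20 / 231410.53 = 53.1.

53.1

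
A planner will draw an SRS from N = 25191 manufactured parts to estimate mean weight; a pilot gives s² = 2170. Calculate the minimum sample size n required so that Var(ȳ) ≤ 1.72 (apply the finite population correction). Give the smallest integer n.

1202

Without fpc, n₀ = s²/D = 2170/1.72 = 1261.6279.
With fpc, (1 − n/N)·s²/n ≤ D requires n ≥ n₀/(1 + n₀/N) = 1261.6279/(1 + 1261.6279/25191) = 1201.4560.
Rounding up, n = 1202.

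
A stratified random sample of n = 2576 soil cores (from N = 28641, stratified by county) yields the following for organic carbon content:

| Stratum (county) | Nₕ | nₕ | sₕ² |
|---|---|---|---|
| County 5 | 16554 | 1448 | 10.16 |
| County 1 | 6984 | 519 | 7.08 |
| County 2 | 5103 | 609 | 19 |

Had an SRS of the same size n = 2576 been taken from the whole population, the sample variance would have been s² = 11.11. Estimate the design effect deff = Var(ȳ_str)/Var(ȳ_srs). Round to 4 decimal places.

Var(ȳ_str) = Σ Wₕ²(1−fₕ)sₕ²/nₕ with Wₕ = Nₕ/28641:
  County 5: (16554/28641)²·(1−1448/16554)·10.16/1448 = 0.0021389529
  County 1: (6984/28641)²·(1−519/6984)·7.08/519 = 7.5086577 × 10^-4
  County 2: (5103/28641)²·(1−609/5103)·19/609 = 8.7220504 × 10^-4
  → Var(ȳ_str) = 0.0037620237.
Var(ȳ_srs) = (1 − 2576/28641)·11.11/2576 = 0.0039249827.
deff = 0.0037620237 / 0.0039249827 = 0.9585.

0.9585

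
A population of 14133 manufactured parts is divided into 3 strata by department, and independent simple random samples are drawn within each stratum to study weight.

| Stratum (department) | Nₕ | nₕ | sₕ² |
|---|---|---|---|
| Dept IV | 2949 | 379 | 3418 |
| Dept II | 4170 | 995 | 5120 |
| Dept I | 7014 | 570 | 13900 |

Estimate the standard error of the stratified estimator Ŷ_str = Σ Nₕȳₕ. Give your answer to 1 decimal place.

Var(Ŷ_str) = Σₕ Nₕ²(1 − fₕ)sₕ²/nₕ.
Dept IV: 2949²·(1 − 379/2949)·3418/379 = 6.835035 × 10^7.
Dept II: 4170²·(1 − 995/4170)·5120/995 = 6.8128161 × 10^7.
Dept I: 7014²·(1 − 570/7014)·13900/570 = 1.1022021 × 10^9.
Sum = 1.2386806 × 10^9.
SE = √(1.2386806 × 10^9) = 35194.9.

35194.9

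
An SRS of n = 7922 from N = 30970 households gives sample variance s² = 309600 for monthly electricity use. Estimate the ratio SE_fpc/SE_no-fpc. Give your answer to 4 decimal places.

0.8627

f = n/N = 7922/30970 = 0.25579593.
SE_no-fpc = √(s²/n) = 6.251483; SE_fpc = √((1−f)s²/n) = 5.3929833.
Ratio = √(1−f) = 0.86267263.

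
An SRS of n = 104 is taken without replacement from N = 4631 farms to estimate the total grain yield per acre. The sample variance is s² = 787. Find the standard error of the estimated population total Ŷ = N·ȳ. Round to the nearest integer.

12595

Var(Ŷ) = N²·Var(ȳ) = N²·(1 − n/N)·s²/n.
f = 104/4631 = 0.02245735; Var(ȳ) = 0.97754265·787/104 = 7.397366.
Var(Ŷ) = 4631² · 7.397366 = 1.586451 × 10^8.
SE(Ŷ) = √(1.586451 × 10^8) = 12595.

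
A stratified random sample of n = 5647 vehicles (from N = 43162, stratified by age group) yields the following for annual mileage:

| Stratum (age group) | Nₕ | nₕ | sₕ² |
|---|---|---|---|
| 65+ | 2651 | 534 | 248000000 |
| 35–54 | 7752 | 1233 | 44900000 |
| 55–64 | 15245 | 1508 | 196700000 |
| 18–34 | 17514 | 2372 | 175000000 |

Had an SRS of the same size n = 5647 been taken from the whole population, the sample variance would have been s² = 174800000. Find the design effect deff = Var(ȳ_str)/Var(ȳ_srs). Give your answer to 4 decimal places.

Var(ȳ_str) = Σ Wₕ²(1−fₕ)sₕ²/nₕ with Wₕ = Nₕ/43162:
  65+: (2651/43162)²·(1−534/2651)·248000000/534 = 1399.065
  35–54: (7752/43162)²·(1−1233/7752)·44900000/1233 = 987.81334
  55–64: (15245/43162)²·(1−1508/15245)·196700000/1508 = 14662.878
  18–34: (17514/43162)²·(1−2372/17514)·175000000/2372 = 10502.407
  → Var(ȳ_str) = 27552.163.
Var(ȳ_srs) = (1 − 5647/43162)·174800000/5647 = 26904.63.
deff = 27552.163 / 26904.63 = 1.0241.

1.0241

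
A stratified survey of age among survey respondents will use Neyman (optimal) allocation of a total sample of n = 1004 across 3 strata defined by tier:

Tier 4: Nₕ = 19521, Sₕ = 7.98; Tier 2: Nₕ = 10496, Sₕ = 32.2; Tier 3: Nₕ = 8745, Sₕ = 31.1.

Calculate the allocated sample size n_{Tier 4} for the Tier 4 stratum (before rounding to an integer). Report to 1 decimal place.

204.3

Neyman allocation: nₕ = n·NₕSₕ / Σⱼ NⱼSⱼ.
Σ NⱼSⱼ = 19521·7.98 + 10496·32.2 + 8745·31.1 = 765718.28.
n_{Tier 4} = 1004·19521·7.98 / 765718.28 = 204.3.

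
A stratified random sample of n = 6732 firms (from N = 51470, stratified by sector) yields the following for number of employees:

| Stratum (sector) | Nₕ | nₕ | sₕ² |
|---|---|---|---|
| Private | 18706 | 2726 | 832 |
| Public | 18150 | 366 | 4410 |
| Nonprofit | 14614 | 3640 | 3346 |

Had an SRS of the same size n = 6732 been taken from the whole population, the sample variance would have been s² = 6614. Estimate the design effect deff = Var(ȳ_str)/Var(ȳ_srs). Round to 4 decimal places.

Var(ȳ_str) = Σ Wₕ²(1−fₕ)sₕ²/nₕ with Wₕ = Nₕ/51470:
  Private: (18706/51470)²·(1−2726/18706)·832/2726 = 0.034438707
  Public: (18150/51470)²·(1−366/18150)·4410/366 = 1.4680987
  Nonprofit: (14614/51470)²·(1−3640/14614)·3346/3640 = 0.055648092
  → Var(ȳ_str) = 1.5581855.
Var(ȳ_srs) = (1 − 6732/51470)·6614/6732 = 0.85396974.
deff = 1.5581855 / 0.85396974 = 1.8246.

1.8246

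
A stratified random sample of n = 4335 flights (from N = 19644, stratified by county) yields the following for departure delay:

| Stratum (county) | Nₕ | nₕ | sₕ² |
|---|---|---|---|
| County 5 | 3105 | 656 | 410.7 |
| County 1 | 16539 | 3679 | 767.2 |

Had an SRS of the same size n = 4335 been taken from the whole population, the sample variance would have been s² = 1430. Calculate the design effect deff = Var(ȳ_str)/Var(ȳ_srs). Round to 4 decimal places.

Var(ȳ_str) = Σ Wₕ²(1−fₕ)sₕ²/nₕ with Wₕ = Nₕ/19644:
  County 5: (3105/19644)²·(1−656/3105)·410.7/656 = 0.012337052
  County 1: (16539/19644)²·(1−3679/16539)·767.2/3679 = 0.11493946
  → Var(ȳ_str) = 0.12727651.
Var(ȳ_srs) = (1 − 4335/19644)·1430/4335 = 0.25707736.
deff = 0.12727651 / 0.25707736 = 0.4951.

0.4951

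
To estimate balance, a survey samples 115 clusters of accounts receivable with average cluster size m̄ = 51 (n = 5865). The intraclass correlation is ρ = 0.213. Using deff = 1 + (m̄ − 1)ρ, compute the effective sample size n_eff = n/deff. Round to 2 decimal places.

503.43

deff = 1 + (51 − 1)·0.213 = 1 + 10.65 = 11.65.
n_eff = 5865 / 11.65 = 503.43.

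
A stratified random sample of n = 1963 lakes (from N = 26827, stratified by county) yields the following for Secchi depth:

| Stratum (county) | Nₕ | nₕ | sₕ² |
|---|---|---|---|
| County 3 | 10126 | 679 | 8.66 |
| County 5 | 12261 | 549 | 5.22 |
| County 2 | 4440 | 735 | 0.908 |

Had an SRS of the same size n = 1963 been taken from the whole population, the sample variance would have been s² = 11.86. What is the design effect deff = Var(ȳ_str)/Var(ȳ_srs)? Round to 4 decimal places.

0.6466

Var(ȳ_str) = Σ Wₕ²(1−fₕ)sₕ²/nₕ with Wₕ = Nₕ/26827:
  County 3: (10126/26827)²·(1−679/10126)·8.66/679 = 0.0016952577
  County 5: (12261/26827)²·(1−549/12261)·5.22/549 = 0.0018971903
  County 2: (4440/26827)²·(1−735/4440)·0.908/735 = 2.823745 × 10^-5
  → Var(ȳ_str) = 0.0036206855.
Var(ȳ_srs) = (1 − 1963/26827)·11.86/1963 = 0.0055996809.
deff = 0.0036206855 / 0.0055996809 = 0.6466.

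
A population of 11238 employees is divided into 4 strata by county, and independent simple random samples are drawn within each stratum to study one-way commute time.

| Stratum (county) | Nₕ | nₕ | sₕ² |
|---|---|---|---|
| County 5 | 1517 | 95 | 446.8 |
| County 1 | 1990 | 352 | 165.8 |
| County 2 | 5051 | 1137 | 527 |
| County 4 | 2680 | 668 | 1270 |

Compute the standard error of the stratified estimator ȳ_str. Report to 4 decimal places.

Var(ȳ_str) = Σₕ Wₕ²(1 − fₕ)sₕ²/nₕ with Wₕ = Nₕ/N, N = 11238.
County 5: Wₕ = 0.13498843; term = 0.13498843²·(1 − 0.06262360)·446.8/95 = 0.080333499.
County 1: Wₕ = 0.17707777; term = 0.17707777²·(1 − 0.17688442)·165.8/352 = 0.012157122.
County 2: Wₕ = 0.44945720; term = 0.44945720²·(1 − 0.22510394)·527/1137 = 0.072555491.
County 4: Wₕ = 0.23847660; term = 0.23847660²·(1 − 0.24925373)·1270/668 = 0.08117307.
Sum = 0.24621918.
SE = √(0.24621918) = 0.4962.

0.4962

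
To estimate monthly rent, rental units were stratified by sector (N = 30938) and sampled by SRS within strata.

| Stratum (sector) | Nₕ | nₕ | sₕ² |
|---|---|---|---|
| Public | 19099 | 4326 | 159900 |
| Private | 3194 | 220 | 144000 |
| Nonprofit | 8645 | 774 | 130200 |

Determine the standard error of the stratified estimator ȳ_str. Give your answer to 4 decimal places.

5.4176

Var(ȳ_str) = Σₕ Wₕ²(1 − fₕ)sₕ²/nₕ with Wₕ = Nₕ/N, N = 30938.
Public: Wₕ = 0.61733144; term = 0.61733144²·(1 − 0.22650401)·159900/4326 = 10.895742.
Private: Wₕ = 0.10323874; term = 0.10323874²·(1 − 0.06887915)·144000/220 = 6.4957786.
Nonprofit: Wₕ = 0.27942983; term = 0.27942983²·(1 − 0.08953152)·130200/774 = 11.958603.
Sum = 29.350124.
SE = √(29.350124) = 5.4176.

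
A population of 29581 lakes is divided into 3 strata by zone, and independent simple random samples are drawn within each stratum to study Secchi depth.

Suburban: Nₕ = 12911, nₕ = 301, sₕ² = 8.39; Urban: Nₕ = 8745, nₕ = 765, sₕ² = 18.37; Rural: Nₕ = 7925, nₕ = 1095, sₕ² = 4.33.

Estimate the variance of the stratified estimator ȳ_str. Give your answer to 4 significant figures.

Var(ȳ_str) = Σₕ Wₕ²(1 − fₕ)sₕ²/nₕ with Wₕ = Nₕ/N, N = 29581.
Suburban: Wₕ = 0.43646259; term = 0.43646259²·(1 − 0.02331345)·8.39/301 = 0.0051861459.
Urban: Wₕ = 0.29562895; term = 0.29562895²·(1 − 0.08747856)·18.37/765 = 0.0019150703.
Rural: Wₕ = 0.26790845; term = 0.26790845²·(1 − 0.13817035)·4.33/1095 = 2.4460653 × 10^-4.
Sum = 0.0073458227.

0.007346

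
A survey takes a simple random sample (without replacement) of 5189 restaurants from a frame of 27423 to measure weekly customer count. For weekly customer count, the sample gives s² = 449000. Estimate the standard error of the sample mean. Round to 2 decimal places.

Under SRS without replacement, Var(ȳ) = (1 − f)·s²/n with f = n/N = 5189/27423 = 0.18922073.
Var(ȳ) = (1 − 0.18922073)·449000/5189 = 0.81077927·86.529196 = 70.156079.
SE(ȳ) = √(70.156079) = 8.38.

8.38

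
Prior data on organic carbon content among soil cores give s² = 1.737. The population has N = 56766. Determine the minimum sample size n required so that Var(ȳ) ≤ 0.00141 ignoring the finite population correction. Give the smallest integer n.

Without fpc, n₀ = s²/D = 1.737/0.00141 = 1231.9149.
Rounding up, n = 1232.

1232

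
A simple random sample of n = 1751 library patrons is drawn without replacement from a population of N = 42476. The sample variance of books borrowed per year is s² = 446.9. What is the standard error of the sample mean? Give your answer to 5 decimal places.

Under SRS without replacement, Var(ȳ) = (1 − f)·s²/n with f = n/N = 1751/42476 = 0.04122328.
Var(ȳ) = (1 − 0.04122328)·446.9/1751 = 0.95877672·0.25522559 = 0.24470435.
SE(ȳ) = √(0.24470435) = 0.49468.

0.49468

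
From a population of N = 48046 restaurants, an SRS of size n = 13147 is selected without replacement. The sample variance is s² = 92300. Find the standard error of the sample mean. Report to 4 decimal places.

2.2582

Under SRS without replacement, Var(ȳ) = (1 − f)·s²/n with f = n/N = 13147/48046 = 0.27363360.
Var(ȳ) = (1 − 0.27363360)·92300/13147 = 0.72636640·7.0206131 = 5.0995374.
SE(ȳ) = √(5.0995374) = 2.2582.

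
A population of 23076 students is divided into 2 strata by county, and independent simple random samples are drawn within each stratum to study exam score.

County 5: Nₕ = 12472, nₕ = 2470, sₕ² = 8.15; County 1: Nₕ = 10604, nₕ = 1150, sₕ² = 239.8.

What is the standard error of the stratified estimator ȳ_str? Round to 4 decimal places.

0.2001

Var(ȳ_str) = Σₕ Wₕ²(1 − fₕ)sₕ²/nₕ with Wₕ = Nₕ/N, N = 23076.
County 5: Wₕ = 0.54047495; term = 0.54047495²·(1 − 0.19804362)·8.15/2470 = 7.7296984 × 10^-4.
County 1: Wₕ = 0.45952505; term = 0.45952505²·(1 − 0.10844964)·239.8/1150 = 0.039256863.
Sum = 0.040029833.
SE = √(0.040029833) = 0.2001.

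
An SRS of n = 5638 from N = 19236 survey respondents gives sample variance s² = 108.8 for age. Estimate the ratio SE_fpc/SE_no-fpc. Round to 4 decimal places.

f = n/N = 5638/19236 = 0.29309628.
SE_no-fpc = √(s²/n) = 0.13891589; SE_fpc = √((1−f)s²/n) = 0.1167971.
Ratio = √(1−f) = 0.84077567.

0.8408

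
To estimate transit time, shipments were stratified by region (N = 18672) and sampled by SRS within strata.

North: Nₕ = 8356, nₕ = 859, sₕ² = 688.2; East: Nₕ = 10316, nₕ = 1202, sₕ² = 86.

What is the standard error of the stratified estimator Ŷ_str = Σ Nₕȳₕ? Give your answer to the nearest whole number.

7544

Var(Ŷ_str) = Σₕ Nₕ²(1 − fₕ)sₕ²/nₕ.
North: 8356²·(1 − 859/8356)·688.2/859 = 5.0188873 × 10^7.
East: 10316²·(1 − 1202/10316)·86/1202 = 6.7268902 × 10^6.
Sum = 5.6915763 × 10^7.
SE = √(5.6915763 × 10^7) = 7544.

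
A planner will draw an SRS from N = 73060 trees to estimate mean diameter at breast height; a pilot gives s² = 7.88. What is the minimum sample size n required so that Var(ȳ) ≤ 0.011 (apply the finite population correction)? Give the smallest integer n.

Without fpc, n₀ = s²/D = 7.88/0.011 = 716.3636.
With fpc, (1 − n/N)·s²/n ≤ D requires n ≥ n₀/(1 + n₀/N) = 716.3636/(1 + 716.3636/73060) = 709.4078.
Rounding up, n = 710.

710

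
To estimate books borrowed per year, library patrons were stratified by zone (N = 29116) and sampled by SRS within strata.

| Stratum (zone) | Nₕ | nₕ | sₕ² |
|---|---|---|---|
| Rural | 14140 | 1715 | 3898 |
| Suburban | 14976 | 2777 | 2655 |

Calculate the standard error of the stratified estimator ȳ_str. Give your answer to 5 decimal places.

0.82285

Var(ȳ_str) = Σₕ Wₕ²(1 − fₕ)sₕ²/nₕ with Wₕ = Nₕ/N, N = 29116.
Rural: Wₕ = 0.48564363; term = 0.48564363²·(1 − 0.12128713)·3898/1715 = 0.4710425.
Suburban: Wₕ = 0.51435637; term = 0.51435637²·(1 − 0.18543002)·2655/2777 = 0.20603703.
Sum = 0.67707953.
SE = √(0.67707953) = 0.82285.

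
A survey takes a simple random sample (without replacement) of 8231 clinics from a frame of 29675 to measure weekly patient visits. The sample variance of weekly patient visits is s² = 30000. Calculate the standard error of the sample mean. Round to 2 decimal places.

1.62

Under SRS without replacement, Var(ȳ) = (1 − f)·s²/n with f = n/N = 8231/29675 = 0.27737152.
Var(ȳ) = (1 − 0.27737152)·30000/8231 = 0.72262848·3.6447576 = 2.6338056.
SE(ȳ) = √(2.6338056) = 1.62.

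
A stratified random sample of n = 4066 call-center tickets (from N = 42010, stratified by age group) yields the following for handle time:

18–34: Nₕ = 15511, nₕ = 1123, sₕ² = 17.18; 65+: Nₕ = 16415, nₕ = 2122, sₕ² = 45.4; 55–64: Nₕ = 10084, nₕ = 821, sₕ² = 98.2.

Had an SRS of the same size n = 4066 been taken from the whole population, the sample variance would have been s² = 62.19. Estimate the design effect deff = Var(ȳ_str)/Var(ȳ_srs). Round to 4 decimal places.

Var(ȳ_str) = Σ Wₕ²(1−fₕ)sₕ²/nₕ with Wₕ = Nₕ/42010:
  18–34: (15511/42010)²·(1−1123/15511)·17.18/1123 = 0.0019345425
  65+: (16415/42010)²·(1−2122/16415)·45.4/2122 = 0.0028442606
  55–64: (10084/42010)²·(1−821/10084)·98.2/821 = 0.0063306378
  → Var(ȳ_str) = 0.011109441.
Var(ȳ_srs) = (1 − 4066/42010)·62.19/4066 = 0.013814769.
deff = 0.011109441 / 0.013814769 = 0.8042.

0.8042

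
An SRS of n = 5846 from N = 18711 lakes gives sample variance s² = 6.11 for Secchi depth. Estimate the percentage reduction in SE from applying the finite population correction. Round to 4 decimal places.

17.0806

f = n/N = 5846/18711 = 0.31243653.
SE_no-fpc = √(s²/n) = 0.03232892; SE_fpc = √((1−f)s²/n) = 0.026806962.
Ratio = √(1−f) = 0.82919447. Reduction = 100·(1 − 0.82919447) = 17.0806%.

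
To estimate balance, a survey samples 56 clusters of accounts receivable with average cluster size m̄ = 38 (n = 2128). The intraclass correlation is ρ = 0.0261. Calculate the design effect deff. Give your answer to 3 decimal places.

deff = 1 + (38 − 1)·0.0261 = 1 + 0.9657 = 1.9657.

1.966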